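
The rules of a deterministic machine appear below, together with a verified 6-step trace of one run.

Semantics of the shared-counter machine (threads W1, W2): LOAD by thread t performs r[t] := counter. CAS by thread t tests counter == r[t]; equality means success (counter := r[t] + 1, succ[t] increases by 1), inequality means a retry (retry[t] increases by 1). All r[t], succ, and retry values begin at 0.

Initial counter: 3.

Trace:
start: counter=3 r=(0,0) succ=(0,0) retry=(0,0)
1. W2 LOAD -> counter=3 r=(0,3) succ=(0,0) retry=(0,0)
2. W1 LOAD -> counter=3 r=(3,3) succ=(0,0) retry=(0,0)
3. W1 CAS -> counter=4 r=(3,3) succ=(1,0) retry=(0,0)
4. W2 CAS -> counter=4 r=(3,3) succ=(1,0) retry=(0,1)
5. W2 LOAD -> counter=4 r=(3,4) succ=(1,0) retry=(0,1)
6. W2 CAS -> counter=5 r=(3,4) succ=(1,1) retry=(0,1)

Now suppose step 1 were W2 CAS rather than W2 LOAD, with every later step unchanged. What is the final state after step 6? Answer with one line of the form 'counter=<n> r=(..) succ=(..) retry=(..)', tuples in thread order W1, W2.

counter=5 r=(3,4) succ=(1,1) retry=(0,2)

(re-executing from step 1 with the substitution; state before step 1: counter=3 r=(0,0) succ=(0,0) retry=(0,0))
1. W2 CAS -> counter=3 r=(0,0) succ=(0,0) retry=(0,1)
2. W1 LOAD -> counter=3 r=(3,0) succ=(0,0) retry=(0,1)
3. W1 CAS -> counter=4 r=(3,0) succ=(1,0) retry=(0,1)
4. W2 CAS -> counter=4 r=(3,0) succ=(1,0) retry=(0,2)
5. W2 LOAD -> counter=4 r=(3,4) succ=(1,0) retry=(0,2)
6. W2 CAS -> counter=5 r=(3,4) succ=(1,1) retry=(0,2)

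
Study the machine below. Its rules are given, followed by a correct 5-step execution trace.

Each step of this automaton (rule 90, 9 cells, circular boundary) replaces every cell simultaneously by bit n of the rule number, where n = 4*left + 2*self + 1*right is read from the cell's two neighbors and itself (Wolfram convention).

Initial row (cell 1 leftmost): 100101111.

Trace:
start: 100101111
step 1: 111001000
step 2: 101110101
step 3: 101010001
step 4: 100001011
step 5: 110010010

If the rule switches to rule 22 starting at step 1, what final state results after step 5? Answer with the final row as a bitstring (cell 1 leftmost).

(re-executing steps 1..5 under rule 22; state before step 1: 100101111)
step 1: 011100000
step 2: 100010000
step 3: 110111001
step 4: 000000110
step 5: 000001001

000001001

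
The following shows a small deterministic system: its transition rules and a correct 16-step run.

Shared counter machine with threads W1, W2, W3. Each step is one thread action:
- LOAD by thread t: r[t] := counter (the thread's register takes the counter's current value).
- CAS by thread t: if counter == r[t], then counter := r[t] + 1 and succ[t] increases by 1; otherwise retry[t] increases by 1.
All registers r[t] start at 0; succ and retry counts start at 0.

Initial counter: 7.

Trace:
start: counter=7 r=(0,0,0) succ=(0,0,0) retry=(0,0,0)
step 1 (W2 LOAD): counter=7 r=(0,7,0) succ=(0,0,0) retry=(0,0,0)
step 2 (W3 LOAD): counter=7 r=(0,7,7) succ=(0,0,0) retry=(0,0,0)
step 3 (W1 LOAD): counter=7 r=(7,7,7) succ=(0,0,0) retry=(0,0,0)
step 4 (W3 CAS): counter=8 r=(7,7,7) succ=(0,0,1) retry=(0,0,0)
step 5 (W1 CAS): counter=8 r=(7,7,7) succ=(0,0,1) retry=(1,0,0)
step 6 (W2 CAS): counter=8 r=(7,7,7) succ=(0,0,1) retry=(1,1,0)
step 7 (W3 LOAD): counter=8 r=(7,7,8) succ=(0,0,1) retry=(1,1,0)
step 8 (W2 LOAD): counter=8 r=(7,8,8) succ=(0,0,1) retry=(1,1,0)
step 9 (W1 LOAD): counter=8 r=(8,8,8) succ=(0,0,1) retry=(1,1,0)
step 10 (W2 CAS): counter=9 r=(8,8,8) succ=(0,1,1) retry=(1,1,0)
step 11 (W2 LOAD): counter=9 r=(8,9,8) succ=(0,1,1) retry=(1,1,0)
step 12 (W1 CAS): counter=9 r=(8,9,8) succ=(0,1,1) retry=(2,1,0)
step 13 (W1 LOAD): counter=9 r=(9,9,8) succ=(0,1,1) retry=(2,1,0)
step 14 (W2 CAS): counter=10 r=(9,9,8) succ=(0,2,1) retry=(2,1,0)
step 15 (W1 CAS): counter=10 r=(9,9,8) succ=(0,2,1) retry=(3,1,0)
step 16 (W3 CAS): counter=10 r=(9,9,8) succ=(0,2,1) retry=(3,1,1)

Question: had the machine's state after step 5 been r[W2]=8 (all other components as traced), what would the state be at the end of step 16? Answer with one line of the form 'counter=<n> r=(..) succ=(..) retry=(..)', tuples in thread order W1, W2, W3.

counter=11 r=(10,10,9) succ=(0,3,1) retry=(3,0,1)

state after step 5 := counter=8 r=(7,8,7) succ=(0,0,1) retry=(1,0,0)
step 6 (W2 CAS): counter=9 r=(7,8,7) succ=(0,1,1) retry=(1,0,0)
step 7 (W3 LOAD): counter=9 r=(7,8,9) succ=(0,1,1) retry=(1,0,0)
step 8 (W2 LOAD): counter=9 r=(7,9,9) succ=(0,1,1) retry=(1,0,0)
step 9 (W1 LOAD): counter=9 r=(9,9,9) succ=(0,1,1) retry=(1,0,0)
step 10 (W2 CAS): counter=10 r=(9,9,9) succ=(0,2,1) retry=(1,0,0)
step 11 (W2 LOAD): counter=10 r=(9,10,9) succ=(0,2,1) retry=(1,0,0)
step 12 (W1 CAS): counter=10 r=(9,10,9) succ=(0,2,1) retry=(2,0,0)
step 13 (W1 LOAD): counter=10 r=(10,10,9) succ=(0,2,1) retry=(2,0,0)
step 14 (W2 CAS): counter=11 r=(10,10,9) succ=(0,3,1) retry=(2,0,0)
step 15 (W1 CAS): counter=11 r=(10,10,9) succ=(0,3,1) retry=(3,0,0)
step 16 (W3 CAS): counter=11 r=(10,10,9) succ=(0,3,1) retry=(3,0,1)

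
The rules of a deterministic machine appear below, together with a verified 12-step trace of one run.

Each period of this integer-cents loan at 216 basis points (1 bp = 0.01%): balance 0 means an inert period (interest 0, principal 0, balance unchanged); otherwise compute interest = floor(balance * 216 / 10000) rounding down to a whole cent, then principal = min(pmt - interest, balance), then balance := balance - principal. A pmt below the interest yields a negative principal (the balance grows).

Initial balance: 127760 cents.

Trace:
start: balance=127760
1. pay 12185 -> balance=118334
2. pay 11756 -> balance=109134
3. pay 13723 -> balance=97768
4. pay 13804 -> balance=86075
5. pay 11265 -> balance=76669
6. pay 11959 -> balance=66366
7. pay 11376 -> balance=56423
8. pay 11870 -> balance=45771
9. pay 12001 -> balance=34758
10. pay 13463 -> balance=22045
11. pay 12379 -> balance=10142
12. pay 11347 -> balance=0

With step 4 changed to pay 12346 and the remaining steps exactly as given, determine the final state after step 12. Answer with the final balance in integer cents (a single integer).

742

(re-executing from step 4 with the substitution; state before step 4: balance=97768)
4. pay 12346 -> balance=87533
5. pay 11265 -> balance=78158
6. pay 11959 -> balance=67887
7. pay 11376 -> balance=57977
8. pay 11870 -> balance=47359
9. pay 12001 -> balance=36380
10. pay 13463 -> balance=23702
11. pay 12379 -> balance=11834
12. pay 11347 -> balance=742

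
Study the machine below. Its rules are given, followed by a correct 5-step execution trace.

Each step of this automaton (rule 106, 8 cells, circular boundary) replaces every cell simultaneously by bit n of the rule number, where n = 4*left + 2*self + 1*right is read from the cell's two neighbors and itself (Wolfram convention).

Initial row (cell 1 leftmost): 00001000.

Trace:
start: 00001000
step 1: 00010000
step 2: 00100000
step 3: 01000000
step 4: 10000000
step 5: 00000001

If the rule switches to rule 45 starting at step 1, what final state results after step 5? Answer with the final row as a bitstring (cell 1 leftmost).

(re-executing steps 1..5 under rule 45; state before step 1: 00001000)
step 1: 11101011
step 2: 00011110
step 3: 11010000
step 4: 10110110
step 5: 11101101

11101101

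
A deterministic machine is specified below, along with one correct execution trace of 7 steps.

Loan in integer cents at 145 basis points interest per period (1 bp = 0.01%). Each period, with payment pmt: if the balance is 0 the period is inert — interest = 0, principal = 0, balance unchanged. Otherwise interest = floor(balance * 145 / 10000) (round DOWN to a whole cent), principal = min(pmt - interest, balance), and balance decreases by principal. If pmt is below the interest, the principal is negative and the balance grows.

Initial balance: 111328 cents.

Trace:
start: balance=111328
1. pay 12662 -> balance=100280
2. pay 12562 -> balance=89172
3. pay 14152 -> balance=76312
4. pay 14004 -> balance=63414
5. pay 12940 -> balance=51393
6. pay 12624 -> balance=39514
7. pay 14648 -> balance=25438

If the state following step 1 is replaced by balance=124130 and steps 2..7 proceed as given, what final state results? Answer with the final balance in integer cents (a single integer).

51439

state after step 1 := balance=124130
2. pay 12562 -> balance=113367
3. pay 14152 -> balance=100858
4. pay 14004 -> balance=88316
5. pay 12940 -> balance=76656
6. pay 12624 -> balance=65143
7. pay 14648 -> balance=51439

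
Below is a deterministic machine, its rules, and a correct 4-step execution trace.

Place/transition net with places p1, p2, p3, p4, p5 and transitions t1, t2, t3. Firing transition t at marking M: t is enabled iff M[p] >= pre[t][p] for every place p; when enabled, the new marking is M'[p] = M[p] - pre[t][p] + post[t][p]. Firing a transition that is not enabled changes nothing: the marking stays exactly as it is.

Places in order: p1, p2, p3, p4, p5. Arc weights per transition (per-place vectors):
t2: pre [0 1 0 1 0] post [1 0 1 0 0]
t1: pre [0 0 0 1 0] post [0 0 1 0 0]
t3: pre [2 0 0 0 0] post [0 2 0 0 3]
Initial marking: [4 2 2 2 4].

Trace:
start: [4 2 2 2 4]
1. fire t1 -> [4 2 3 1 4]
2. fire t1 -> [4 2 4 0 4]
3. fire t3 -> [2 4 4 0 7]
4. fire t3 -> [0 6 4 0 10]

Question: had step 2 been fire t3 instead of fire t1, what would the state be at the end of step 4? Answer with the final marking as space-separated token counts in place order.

0 6 3 1 10

(re-executing from step 2 with the substitution; state before step 2: [4 2 3 1 4])
2. fire t3 -> [2 4 3 1 7]
3. fire t3 -> [0 6 3 1 10]
4. fire t3 -> [0 6 3 1 10]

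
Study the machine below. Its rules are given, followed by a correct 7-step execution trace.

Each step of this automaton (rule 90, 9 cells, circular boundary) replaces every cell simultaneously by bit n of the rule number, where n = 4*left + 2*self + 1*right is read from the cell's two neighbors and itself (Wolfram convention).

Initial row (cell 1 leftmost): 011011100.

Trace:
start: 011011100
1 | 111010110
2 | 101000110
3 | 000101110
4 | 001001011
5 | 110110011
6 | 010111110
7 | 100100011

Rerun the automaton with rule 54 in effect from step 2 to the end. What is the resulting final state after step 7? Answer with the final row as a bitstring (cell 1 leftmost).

001110100

(re-executing steps 2..7 under rule 54; state before step 2: 111010110)
2 | 000111001
3 | 101000111
4 | 011101000
5 | 100011100
6 | 110100011
7 | 001110100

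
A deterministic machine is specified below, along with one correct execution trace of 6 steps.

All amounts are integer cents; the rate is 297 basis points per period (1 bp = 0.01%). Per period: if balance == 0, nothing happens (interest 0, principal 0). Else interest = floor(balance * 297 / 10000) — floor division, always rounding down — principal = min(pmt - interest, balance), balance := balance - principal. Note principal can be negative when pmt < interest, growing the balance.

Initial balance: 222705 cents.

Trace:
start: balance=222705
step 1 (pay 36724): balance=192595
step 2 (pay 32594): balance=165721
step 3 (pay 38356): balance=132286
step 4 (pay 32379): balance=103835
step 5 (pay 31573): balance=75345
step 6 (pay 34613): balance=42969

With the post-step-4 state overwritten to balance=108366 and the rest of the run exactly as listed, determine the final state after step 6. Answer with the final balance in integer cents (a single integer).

state after step 4 := balance=108366
step 5 (pay 31573): balance=80011
step 6 (pay 34613): balance=47774

47774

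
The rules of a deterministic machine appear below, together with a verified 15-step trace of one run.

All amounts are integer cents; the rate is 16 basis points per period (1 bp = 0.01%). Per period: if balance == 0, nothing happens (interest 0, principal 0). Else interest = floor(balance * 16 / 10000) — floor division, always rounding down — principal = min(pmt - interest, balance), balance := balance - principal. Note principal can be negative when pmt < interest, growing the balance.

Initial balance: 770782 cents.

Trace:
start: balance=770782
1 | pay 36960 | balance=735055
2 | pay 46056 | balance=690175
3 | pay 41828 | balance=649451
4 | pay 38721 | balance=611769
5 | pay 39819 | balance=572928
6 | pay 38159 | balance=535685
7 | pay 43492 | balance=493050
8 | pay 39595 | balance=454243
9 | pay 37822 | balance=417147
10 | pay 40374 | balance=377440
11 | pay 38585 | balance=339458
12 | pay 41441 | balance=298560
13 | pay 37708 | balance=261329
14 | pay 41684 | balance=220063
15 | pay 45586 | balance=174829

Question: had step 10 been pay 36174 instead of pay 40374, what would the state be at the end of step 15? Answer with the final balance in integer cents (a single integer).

(re-executing from step 10 with the substitution; state before step 10: balance=417147)
10 | pay 36174 | balance=381640
11 | pay 38585 | balance=343665
12 | pay 41441 | balance=302773
13 | pay 37708 | balance=265549
14 | pay 41684 | balance=224289
15 | pay 45586 | balance=179061

179061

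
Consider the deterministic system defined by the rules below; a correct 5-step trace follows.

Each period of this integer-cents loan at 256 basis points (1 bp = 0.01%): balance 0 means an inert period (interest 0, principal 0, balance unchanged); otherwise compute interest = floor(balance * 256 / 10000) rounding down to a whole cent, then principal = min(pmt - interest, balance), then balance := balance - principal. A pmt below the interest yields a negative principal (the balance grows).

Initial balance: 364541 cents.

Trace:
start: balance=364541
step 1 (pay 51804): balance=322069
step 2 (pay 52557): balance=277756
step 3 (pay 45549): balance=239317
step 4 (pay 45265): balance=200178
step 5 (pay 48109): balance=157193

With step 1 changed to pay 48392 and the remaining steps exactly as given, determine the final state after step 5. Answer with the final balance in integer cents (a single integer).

160969

(re-executing from step 1 with the substitution; state before step 1: balance=364541)
step 1 (pay 48392): balance=325481
step 2 (pay 52557): balance=281256
step 3 (pay 45549): balance=242907
step 4 (pay 45265): balance=203860
step 5 (pay 48109): balance=160969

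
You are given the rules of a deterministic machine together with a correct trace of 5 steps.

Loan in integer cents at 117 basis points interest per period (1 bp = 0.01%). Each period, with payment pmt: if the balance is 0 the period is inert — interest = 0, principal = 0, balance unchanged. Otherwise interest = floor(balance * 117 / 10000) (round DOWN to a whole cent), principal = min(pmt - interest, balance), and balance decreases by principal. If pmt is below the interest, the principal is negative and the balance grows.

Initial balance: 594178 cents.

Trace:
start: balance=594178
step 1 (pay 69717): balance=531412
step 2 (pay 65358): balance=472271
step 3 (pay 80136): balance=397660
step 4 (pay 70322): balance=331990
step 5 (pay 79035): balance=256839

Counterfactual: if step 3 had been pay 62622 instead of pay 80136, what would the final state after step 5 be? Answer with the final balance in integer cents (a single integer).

(re-executing from step 3 with the substitution; state before step 3: balance=472271)
step 3 (pay 62622): balance=415174
step 4 (pay 70322): balance=349709
step 5 (pay 79035): balance=274765

274765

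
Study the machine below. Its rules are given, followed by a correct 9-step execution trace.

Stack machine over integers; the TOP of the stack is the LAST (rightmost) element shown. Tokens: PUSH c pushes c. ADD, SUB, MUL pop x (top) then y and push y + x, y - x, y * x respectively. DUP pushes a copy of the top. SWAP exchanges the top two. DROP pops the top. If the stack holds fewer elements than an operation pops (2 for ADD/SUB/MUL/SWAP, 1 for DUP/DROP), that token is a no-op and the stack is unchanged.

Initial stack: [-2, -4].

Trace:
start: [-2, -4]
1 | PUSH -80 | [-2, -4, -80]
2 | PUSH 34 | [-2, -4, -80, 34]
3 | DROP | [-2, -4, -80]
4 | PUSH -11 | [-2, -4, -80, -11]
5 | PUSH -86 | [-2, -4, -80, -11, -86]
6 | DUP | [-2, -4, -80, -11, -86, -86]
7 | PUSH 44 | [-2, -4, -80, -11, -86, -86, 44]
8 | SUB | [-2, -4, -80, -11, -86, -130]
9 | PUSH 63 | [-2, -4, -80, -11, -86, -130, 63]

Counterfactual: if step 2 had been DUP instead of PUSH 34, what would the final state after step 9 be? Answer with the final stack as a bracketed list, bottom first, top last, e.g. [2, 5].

(re-executing from step 2 with the substitution; state before step 2: [-2, -4, -80])
2 | DUP | [-2, -4, -80, -80]
3 | DROP | [-2, -4, -80]
4 | PUSH -11 | [-2, -4, -80, -11]
5 | PUSH -86 | [-2, -4, -80, -11, -86]
6 | DUP | [-2, -4, -80, -11, -86, -86]
7 | PUSH 44 | [-2, -4, -80, -11, -86, -86, 44]
8 | SUB | [-2, -4, -80, -11, -86, -130]
9 | PUSH 63 | [-2, -4, -80, -11, -86, -130, 63]

[-2, -4, -80, -11, -86, -130, 63]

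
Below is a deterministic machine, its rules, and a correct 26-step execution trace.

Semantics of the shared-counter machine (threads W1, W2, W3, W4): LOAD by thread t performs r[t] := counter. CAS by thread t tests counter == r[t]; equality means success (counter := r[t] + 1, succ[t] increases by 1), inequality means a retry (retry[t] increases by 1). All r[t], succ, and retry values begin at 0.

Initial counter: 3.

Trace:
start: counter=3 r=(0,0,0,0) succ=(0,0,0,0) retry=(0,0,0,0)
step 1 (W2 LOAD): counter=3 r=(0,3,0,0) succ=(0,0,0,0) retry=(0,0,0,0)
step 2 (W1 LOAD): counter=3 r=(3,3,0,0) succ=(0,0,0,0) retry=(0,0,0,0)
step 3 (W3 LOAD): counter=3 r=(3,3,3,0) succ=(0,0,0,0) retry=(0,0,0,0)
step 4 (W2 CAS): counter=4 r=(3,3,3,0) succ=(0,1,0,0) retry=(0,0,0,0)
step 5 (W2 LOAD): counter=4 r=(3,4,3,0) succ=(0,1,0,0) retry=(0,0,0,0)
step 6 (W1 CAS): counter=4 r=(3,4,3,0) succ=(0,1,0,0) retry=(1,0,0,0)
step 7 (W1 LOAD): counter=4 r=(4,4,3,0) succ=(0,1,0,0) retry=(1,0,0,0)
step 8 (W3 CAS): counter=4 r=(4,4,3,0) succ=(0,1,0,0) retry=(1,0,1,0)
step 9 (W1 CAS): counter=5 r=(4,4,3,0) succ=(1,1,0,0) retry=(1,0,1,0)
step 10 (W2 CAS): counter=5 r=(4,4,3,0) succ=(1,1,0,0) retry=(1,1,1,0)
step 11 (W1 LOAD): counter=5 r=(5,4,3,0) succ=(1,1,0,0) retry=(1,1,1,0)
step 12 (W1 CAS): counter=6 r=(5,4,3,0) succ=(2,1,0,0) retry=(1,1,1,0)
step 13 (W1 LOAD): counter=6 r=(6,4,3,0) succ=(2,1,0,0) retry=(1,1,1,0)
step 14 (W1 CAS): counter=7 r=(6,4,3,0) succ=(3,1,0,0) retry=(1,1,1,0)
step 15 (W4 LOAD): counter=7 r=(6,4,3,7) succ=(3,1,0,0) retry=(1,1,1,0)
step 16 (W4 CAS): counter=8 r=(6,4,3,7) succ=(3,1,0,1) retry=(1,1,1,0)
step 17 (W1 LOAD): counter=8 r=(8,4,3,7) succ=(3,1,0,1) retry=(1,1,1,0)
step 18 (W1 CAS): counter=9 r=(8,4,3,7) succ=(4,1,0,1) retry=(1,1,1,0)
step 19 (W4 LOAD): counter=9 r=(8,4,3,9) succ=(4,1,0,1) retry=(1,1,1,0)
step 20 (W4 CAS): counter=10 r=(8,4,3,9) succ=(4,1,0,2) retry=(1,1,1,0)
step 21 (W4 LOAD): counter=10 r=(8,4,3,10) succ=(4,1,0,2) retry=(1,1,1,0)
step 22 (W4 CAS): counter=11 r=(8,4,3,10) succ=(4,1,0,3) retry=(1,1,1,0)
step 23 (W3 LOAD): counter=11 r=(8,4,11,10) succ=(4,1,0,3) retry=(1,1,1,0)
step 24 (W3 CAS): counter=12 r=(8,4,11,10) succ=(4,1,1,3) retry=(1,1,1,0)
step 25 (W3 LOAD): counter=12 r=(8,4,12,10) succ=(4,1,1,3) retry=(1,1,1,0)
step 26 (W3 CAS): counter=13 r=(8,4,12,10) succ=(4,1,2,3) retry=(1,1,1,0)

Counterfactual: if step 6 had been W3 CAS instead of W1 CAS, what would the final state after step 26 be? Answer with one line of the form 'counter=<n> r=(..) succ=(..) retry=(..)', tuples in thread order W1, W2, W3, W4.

(re-executing from step 6 with the substitution; state before step 6: counter=4 r=(3,4,3,0) succ=(0,1,0,0) retry=(0,0,0,0))
step 6 (W3 CAS): counter=4 r=(3,4,3,0) succ=(0,1,0,0) retry=(0,0,1,0)
step 7 (W1 LOAD): counter=4 r=(4,4,3,0) succ=(0,1,0,0) retry=(0,0,1,0)
step 8 (W3 CAS): counter=4 r=(4,4,3,0) succ=(0,1,0,0) retry=(0,0,2,0)
step 9 (W1 CAS): counter=5 r=(4,4,3,0) succ=(1,1,0,0) retry=(0,0,2,0)
step 10 (W2 CAS): counter=5 r=(4,4,3,0) succ=(1,1,0,0) retry=(0,1,2,0)
step 11 (W1 LOAD): counter=5 r=(5,4,3,0) succ=(1,1,0,0) retry=(0,1,2,0)
step 12 (W1 CAS): counter=6 r=(5,4,3,0) succ=(2,1,0,0) retry=(0,1,2,0)
step 13 (W1 LOAD): counter=6 r=(6,4,3,0) succ=(2,1,0,0) retry=(0,1,2,0)
step 14 (W1 CAS): counter=7 r=(6,4,3,0) succ=(3,1,0,0) retry=(0,1,2,0)
step 15 (W4 LOAD): counter=7 r=(6,4,3,7) succ=(3,1,0,0) retry=(0,1,2,0)
step 16 (W4 CAS): counter=8 r=(6,4,3,7) succ=(3,1,0,1) retry=(0,1,2,0)
step 17 (W1 LOAD): counter=8 r=(8,4,3,7) succ=(3,1,0,1) retry=(0,1,2,0)
step 18 (W1 CAS): counter=9 r=(8,4,3,7) succ=(4,1,0,1) retry=(0,1,2,0)
step 19 (W4 LOAD): counter=9 r=(8,4,3,9) succ=(4,1,0,1) retry=(0,1,2,0)
step 20 (W4 CAS): counter=10 r=(8,4,3,9) succ=(4,1,0,2) retry=(0,1,2,0)
step 21 (W4 LOAD): counter=10 r=(8,4,3,10) succ=(4,1,0,2) retry=(0,1,2,0)
step 22 (W4 CAS): counter=11 r=(8,4,3,10) succ=(4,1,0,3) retry=(0,1,2,0)
step 23 (W3 LOAD): counter=11 r=(8,4,11,10) succ=(4,1,0,3) retry=(0,1,2,0)
step 24 (W3 CAS): counter=12 r=(8,4,11,10) succ=(4,1,1,3) retry=(0,1,2,0)
step 25 (W3 LOAD): counter=12 r=(8,4,12,10) succ=(4,1,1,3) retry=(0,1,2,0)
step 26 (W3 CAS): counter=13 r=(8,4,12,10) succ=(4,1,2,3) retry=(0,1,2,0)

counter=13 r=(8,4,12,10) succ=(4,1,2,3) retry=(0,1,2,0)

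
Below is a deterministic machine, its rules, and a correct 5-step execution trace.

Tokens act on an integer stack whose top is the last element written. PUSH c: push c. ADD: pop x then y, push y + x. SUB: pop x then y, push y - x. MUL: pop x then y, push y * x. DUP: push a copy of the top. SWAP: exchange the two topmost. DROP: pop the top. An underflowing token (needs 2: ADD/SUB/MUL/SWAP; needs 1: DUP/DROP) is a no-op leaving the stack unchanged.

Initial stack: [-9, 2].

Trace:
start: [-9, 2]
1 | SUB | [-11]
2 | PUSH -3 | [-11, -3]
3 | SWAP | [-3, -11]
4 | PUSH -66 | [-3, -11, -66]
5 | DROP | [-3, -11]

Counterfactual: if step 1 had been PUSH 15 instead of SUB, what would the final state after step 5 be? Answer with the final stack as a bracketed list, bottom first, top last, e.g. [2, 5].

(re-executing from step 1 with the substitution; state before step 1: [-9, 2])
1 | PUSH 15 | [-9, 2, 15]
2 | PUSH -3 | [-9, 2, 15, -3]
3 | SWAP | [-9, 2, -3, 15]
4 | PUSH -66 | [-9, 2, -3, 15, -66]
5 | DROP | [-9, 2, -3, 15]

[-9, 2, -3, 15]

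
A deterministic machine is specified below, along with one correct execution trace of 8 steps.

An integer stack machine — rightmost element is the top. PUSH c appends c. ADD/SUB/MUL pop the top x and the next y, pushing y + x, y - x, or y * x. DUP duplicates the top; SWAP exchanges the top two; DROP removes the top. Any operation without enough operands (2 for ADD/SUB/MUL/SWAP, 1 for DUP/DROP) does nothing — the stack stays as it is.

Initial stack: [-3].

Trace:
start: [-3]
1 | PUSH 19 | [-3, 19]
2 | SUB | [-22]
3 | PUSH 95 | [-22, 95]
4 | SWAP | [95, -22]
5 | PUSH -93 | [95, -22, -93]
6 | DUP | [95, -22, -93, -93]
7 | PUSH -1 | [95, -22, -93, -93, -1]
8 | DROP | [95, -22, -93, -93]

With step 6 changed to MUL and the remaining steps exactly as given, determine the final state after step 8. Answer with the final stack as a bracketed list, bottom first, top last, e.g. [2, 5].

[95, 2046]

(re-executing from step 6 with the substitution; state before step 6: [95, -22, -93])
6 | MUL | [95, 2046]
7 | PUSH -1 | [95, 2046, -1]
8 | DROP | [95, 2046]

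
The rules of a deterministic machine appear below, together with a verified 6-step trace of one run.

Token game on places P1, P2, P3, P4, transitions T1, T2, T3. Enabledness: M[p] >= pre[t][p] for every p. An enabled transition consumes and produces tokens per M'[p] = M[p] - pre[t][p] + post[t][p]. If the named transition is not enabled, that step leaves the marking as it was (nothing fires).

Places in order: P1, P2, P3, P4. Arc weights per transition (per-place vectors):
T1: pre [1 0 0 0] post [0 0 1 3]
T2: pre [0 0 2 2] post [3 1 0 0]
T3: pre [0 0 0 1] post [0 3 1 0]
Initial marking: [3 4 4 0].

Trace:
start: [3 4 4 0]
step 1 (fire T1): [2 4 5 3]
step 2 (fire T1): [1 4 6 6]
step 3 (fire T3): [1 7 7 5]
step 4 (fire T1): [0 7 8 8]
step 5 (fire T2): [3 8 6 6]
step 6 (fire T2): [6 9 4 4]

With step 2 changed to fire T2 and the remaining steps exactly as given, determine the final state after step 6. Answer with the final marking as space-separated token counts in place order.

(re-executing from step 2 with the substitution; state before step 2: [2 4 5 3])
step 2 (fire T2): [5 5 3 1]
step 3 (fire T3): [5 8 4 0]
step 4 (fire T1): [4 8 5 3]
step 5 (fire T2): [7 9 3 1]
step 6 (fire T2): [7 9 3 1]

7 9 3 1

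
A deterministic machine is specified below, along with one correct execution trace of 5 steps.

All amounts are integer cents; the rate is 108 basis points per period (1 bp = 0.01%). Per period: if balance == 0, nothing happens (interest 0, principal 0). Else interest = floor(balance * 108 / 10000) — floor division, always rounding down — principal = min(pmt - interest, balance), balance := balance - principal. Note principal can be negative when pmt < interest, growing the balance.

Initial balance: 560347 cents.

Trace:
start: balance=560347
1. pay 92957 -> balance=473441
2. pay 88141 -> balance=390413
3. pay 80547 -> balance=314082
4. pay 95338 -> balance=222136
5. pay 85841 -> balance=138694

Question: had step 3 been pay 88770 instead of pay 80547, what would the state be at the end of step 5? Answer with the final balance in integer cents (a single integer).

130292

(re-executing from step 3 with the substitution; state before step 3: balance=390413)
3. pay 88770 -> balance=305859
4. pay 95338 -> balance=213824
5. pay 85841 -> balance=130292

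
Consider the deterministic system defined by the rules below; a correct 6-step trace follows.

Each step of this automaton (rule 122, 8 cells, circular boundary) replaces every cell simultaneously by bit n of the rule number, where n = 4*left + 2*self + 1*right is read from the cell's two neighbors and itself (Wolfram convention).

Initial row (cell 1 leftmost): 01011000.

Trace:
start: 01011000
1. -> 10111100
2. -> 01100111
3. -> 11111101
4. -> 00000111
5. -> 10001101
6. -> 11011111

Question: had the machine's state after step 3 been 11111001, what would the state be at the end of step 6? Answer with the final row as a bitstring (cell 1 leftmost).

state after step 3 := 11111001
4. -> 00001111
5. -> 10011001
6. -> 11111111

11111111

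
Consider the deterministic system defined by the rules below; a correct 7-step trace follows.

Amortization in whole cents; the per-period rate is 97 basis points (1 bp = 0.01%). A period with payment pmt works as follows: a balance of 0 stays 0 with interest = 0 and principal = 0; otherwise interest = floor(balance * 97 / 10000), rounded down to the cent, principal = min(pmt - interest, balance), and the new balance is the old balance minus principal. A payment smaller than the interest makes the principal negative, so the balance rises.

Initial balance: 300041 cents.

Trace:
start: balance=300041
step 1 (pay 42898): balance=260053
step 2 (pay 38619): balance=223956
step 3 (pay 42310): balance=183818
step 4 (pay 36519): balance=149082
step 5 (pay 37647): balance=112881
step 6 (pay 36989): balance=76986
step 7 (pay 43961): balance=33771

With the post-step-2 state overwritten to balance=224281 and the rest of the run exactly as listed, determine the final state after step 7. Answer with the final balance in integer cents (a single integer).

34113

state after step 2 := balance=224281
step 3 (pay 42310): balance=184146
step 4 (pay 36519): balance=149413
step 5 (pay 37647): balance=113215
step 6 (pay 36989): balance=77324
step 7 (pay 43961): balance=34113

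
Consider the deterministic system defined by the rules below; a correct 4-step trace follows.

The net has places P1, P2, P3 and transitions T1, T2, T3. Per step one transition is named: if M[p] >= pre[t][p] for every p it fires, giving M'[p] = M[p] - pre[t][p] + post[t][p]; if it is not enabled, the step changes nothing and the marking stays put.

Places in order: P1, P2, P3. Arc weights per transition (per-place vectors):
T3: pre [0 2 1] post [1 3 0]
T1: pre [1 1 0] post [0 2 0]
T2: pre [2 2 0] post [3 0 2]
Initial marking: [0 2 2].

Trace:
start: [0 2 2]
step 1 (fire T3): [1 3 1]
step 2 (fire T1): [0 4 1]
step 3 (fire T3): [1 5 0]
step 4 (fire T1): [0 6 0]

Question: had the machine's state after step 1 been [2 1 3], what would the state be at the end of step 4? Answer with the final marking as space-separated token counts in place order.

1 4 2

state after step 1 := [2 1 3]
step 2 (fire T1): [1 2 3]
step 3 (fire T3): [2 3 2]
step 4 (fire T1): [1 4 2]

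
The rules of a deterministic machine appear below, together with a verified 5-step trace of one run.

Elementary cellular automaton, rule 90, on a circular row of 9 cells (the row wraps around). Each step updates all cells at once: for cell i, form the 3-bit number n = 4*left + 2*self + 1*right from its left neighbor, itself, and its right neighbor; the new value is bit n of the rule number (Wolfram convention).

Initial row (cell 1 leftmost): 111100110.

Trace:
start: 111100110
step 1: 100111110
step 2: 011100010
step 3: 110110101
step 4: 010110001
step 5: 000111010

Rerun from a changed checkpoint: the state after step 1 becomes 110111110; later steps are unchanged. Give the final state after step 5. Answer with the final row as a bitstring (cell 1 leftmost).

000110110

state after step 1 := 110111110
step 2: 110100010
step 3: 110010100
step 4: 111100011
step 5: 000110110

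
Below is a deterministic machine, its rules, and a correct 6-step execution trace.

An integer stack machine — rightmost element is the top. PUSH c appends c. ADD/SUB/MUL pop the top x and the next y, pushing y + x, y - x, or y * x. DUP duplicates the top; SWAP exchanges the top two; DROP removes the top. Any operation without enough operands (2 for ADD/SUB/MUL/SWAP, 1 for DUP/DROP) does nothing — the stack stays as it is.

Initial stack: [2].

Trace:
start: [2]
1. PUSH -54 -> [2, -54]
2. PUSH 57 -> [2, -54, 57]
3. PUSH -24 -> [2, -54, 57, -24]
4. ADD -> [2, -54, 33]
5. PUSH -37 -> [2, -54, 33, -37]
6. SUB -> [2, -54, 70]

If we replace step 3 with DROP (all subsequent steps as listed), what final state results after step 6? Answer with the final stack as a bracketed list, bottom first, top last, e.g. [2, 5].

[-15]

(re-executing from step 3 with the substitution; state before step 3: [2, -54, 57])
3. DROP -> [2, -54]
4. ADD -> [-52]
5. PUSH -37 -> [-52, -37]
6. SUB -> [-15]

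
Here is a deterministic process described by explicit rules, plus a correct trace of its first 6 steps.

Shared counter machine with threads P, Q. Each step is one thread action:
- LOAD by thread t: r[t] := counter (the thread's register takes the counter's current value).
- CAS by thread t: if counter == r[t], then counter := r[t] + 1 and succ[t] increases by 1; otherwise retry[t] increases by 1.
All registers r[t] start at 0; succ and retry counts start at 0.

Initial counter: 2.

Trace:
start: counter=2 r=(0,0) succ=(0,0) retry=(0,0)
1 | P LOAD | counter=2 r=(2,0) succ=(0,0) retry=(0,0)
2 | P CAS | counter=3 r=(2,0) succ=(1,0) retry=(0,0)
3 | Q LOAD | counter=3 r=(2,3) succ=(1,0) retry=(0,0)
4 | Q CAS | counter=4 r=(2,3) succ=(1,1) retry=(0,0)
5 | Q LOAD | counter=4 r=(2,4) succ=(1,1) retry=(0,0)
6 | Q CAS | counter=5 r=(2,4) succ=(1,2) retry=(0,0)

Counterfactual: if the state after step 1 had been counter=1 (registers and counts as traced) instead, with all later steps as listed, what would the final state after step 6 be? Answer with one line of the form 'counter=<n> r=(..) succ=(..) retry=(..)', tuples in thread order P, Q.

state after step 1 := counter=1 r=(2,0) succ=(0,0) retry=(0,0)
2 | P CAS | counter=1 r=(2,0) succ=(0,0) retry=(1,0)
3 | Q LOAD | counter=1 r=(2,1) succ=(0,0) retry=(1,0)
4 | Q CAS | counter=2 r=(2,1) succ=(0,1) retry=(1,0)
5 | Q LOAD | counter=2 r=(2,2) succ=(0,1) retry=(1,0)
6 | Q CAS | counter=3 r=(2,2) succ=(0,2) retry=(1,0)

counter=3 r=(2,2) succ=(0,2) retry=(1,0)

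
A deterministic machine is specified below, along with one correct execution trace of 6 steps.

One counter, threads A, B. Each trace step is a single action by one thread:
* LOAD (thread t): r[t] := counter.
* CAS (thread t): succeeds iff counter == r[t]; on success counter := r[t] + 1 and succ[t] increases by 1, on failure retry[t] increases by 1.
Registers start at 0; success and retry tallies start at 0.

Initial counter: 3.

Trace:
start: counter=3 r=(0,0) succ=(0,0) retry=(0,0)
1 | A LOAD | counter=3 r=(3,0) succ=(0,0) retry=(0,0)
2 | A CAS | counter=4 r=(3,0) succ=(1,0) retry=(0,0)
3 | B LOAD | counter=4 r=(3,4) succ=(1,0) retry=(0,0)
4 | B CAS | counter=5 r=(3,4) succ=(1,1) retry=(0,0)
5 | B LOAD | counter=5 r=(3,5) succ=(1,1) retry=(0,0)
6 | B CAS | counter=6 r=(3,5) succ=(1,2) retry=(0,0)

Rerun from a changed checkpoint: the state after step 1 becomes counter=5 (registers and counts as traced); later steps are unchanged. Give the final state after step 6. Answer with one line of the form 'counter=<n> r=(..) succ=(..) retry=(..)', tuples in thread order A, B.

state after step 1 := counter=5 r=(3,0) succ=(0,0) retry=(0,0)
2 | A CAS | counter=5 r=(3,0) succ=(0,0) retry=(1,0)
3 | B LOAD | counter=5 r=(3,5) succ=(0,0) retry=(1,0)
4 | B CAS | counter=6 r=(3,5) succ=(0,1) retry=(1,0)
5 | B LOAD | counter=6 r=(3,6) succ=(0,1) retry=(1,0)
6 | B CAS | counter=7 r=(3,6) succ=(0,2) retry=(1,0)

counter=7 r=(3,6) succ=(0,2) retry=(1,0)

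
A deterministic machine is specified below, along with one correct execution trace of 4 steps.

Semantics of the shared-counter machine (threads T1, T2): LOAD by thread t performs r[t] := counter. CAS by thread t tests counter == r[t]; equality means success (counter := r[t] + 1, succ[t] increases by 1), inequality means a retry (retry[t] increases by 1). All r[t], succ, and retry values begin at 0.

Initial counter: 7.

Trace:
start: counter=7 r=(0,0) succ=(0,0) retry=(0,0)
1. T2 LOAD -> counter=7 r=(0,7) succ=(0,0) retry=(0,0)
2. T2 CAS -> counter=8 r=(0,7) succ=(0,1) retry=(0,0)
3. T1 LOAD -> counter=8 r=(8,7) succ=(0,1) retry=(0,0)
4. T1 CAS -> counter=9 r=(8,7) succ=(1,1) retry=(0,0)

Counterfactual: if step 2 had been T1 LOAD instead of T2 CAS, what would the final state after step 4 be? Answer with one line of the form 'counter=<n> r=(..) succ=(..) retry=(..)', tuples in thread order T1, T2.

(re-executing from step 2 with the substitution; state before step 2: counter=7 r=(0,7) succ=(0,0) retry=(0,0))
2. T1 LOAD -> counter=7 r=(7,7) succ=(0,0) retry=(0,0)
3. T1 LOAD -> counter=7 r=(7,7) succ=(0,0) retry=(0,0)
4. T1 CAS -> counter=8 r=(7,7) succ=(1,0) retry=(0,0)

counter=8 r=(7,7) succ=(1,0) retry=(0,0)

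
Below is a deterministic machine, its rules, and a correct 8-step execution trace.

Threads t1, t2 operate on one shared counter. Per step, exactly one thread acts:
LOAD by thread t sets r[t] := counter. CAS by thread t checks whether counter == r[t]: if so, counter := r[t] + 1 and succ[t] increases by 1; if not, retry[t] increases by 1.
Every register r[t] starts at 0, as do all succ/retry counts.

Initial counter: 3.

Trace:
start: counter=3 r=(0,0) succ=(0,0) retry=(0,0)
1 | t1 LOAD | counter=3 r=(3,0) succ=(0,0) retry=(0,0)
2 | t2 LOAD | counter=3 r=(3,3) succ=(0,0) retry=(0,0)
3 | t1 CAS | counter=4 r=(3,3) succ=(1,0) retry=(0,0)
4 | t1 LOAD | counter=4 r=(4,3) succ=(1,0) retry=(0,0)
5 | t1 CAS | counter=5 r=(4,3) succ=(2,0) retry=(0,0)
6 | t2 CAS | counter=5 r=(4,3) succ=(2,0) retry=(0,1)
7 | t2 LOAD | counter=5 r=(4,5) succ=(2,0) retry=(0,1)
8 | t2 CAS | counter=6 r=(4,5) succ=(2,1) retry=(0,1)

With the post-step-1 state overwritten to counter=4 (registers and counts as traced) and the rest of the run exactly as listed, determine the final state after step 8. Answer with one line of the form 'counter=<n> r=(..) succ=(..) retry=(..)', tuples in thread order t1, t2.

state after step 1 := counter=4 r=(3,0) succ=(0,0) retry=(0,0)
2 | t2 LOAD | counter=4 r=(3,4) succ=(0,0) retry=(0,0)
3 | t1 CAS | counter=4 r=(3,4) succ=(0,0) retry=(1,0)
4 | t1 LOAD | counter=4 r=(4,4) succ=(0,0) retry=(1,0)
5 | t1 CAS | counter=5 r=(4,4) succ=(1,0) retry=(1,0)
6 | t2 CAS | counter=5 r=(4,4) succ=(1,0) retry=(1,1)
7 | t2 LOAD | counter=5 r=(4,5) succ=(1,0) retry=(1,1)
8 | t2 CAS | counter=6 r=(4,5) succ=(1,1) retry=(1,1)

counter=6 r=(4,5) succ=(1,1) retry=(1,1)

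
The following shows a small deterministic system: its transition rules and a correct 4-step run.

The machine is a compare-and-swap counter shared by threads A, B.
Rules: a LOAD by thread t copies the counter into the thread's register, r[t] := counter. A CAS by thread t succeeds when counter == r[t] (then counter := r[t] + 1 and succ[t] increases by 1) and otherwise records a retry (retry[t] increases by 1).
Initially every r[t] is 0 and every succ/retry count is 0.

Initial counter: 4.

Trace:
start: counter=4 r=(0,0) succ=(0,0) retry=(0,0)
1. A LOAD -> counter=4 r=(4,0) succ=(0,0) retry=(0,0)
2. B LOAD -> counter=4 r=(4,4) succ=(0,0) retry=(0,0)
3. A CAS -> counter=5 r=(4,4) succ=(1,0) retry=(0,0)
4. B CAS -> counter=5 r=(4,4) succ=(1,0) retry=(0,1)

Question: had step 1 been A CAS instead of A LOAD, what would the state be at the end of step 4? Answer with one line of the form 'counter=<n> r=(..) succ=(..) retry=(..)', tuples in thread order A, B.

(re-executing from step 1 with the substitution; state before step 1: counter=4 r=(0,0) succ=(0,0) retry=(0,0))
1. A CAS -> counter=4 r=(0,0) succ=(0,0) retry=(1,0)
2. B LOAD -> counter=4 r=(0,4) succ=(0,0) retry=(1,0)
3. A CAS -> counter=4 r=(0,4) succ=(0,0) retry=(2,0)
4. B CAS -> counter=5 r=(0,4) succ=(0,1) retry=(2,0)

counter=5 r=(0,4) succ=(0,1) retry=(2,0)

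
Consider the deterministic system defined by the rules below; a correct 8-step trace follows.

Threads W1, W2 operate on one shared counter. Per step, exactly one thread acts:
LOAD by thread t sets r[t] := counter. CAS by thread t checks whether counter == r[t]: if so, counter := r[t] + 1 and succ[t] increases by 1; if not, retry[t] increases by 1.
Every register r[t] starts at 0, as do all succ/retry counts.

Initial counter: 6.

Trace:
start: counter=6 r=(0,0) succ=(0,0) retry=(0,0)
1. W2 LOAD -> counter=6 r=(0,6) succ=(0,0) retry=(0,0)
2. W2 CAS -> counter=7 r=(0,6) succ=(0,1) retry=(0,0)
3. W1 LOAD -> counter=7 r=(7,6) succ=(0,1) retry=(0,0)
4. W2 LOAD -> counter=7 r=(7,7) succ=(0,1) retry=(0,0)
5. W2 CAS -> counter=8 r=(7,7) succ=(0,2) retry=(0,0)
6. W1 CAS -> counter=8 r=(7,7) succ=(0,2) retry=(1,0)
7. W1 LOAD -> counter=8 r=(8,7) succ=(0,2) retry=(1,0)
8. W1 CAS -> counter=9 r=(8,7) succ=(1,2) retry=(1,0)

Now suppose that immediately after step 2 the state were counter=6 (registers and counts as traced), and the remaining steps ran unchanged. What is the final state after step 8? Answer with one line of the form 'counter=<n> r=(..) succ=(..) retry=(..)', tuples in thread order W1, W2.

counter=8 r=(7,6) succ=(1,2) retry=(1,0)

state after step 2 := counter=6 r=(0,6) succ=(0,1) retry=(0,0)
3. W1 LOAD -> counter=6 r=(6,6) succ=(0,1) retry=(0,0)
4. W2 LOAD -> counter=6 r=(6,6) succ=(0,1) retry=(0,0)
5. W2 CAS -> counter=7 r=(6,6) succ=(0,2) retry=(0,0)
6. W1 CAS -> counter=7 r=(6,6) succ=(0,2) retry=(1,0)
7. W1 LOAD -> counter=7 r=(7,6) succ=(0,2) retry=(1,0)
8. W1 CAS -> counter=8 r=(7,6) succ=(1,2) retry=(1,0)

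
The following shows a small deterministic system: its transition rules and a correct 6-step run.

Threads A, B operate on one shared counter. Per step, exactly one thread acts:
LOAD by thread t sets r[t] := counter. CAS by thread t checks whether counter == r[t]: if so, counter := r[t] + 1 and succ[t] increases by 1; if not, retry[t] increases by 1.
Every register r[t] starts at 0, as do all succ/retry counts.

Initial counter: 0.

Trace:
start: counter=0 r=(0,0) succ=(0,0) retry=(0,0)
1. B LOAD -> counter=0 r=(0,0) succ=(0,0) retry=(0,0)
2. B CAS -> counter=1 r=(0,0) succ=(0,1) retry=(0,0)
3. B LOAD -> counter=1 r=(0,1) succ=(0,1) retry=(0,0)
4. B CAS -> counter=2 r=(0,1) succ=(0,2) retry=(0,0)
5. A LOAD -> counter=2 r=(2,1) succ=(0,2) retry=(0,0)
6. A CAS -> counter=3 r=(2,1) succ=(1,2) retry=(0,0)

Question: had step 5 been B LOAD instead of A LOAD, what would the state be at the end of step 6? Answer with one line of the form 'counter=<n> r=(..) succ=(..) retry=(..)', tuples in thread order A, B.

counter=2 r=(0,2) succ=(0,2) retry=(1,0)

(re-executing from step 5 with the substitution; state before step 5: counter=2 r=(0,1) succ=(0,2) retry=(0,0))
5. B LOAD -> counter=2 r=(0,2) succ=(0,2) retry=(0,0)
6. A CAS -> counter=2 r=(0,2) succ=(0,2) retry=(1,0)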